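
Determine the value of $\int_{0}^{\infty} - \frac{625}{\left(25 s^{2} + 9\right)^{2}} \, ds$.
$- \frac{125 \pi}{108}$

Begin with the known result
$$J(a) = \int_{0}^{\infty} - \frac{1}{a^{2} + s^{2}} \, ds = - \frac{\pi}{2 a}.$$

Differentiating under the integral sign with respect to $a$,
$$\frac{dJ}{da} = \int_{0}^{\infty} \frac{2 a}{\left(a^{2} + s^{2}\right)^{2}} \, ds = \frac{\pi}{2 a^{2}},$$
so $\int_{0}^{\infty} - \frac{1}{\left(a^{2} + s^{2}\right)^{2}} \, ds = - \frac{\pi}{4 a^{3}}$.

Setting $a = \frac{3}{5}$:
$$I = - \frac{125 \pi}{108}.$$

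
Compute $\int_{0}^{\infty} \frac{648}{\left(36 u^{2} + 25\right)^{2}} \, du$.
$\frac{27 \pi}{125}$

Recall the elementary integral
$$J(a) = \int_{0}^{\infty} \frac{1}{2 \left(a^{2} + u^{2}\right)} \, du = \frac{\pi}{4 a}.$$

Differentiating under the integral sign with respect to $a$,
$$\frac{dJ}{da} = \int_{0}^{\infty} - \frac{a}{\left(a^{2} + u^{2}\right)^{2}} \, du = - \frac{\pi}{4 a^{2}},$$
so $\int_{0}^{\infty} \frac{1}{2 \left(a^{2} + u^{2}\right)^{2}} \, du = \frac{\pi}{8 a^{3}}$.

Setting $a = \frac{5}{6}$:
$$I = \frac{27 \pi}{125}.$$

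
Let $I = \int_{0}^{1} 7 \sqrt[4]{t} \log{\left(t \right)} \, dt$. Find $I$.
$- \frac{112}{25}$

Start from the elementary integral
$$J(a) = \int_{0}^{1} 7 t^{a} \, dt = \frac{7}{a + 1}.$$

Differentiating under the integral sign brings down a factor of $\ln t$:
$$\frac{dJ}{da} = \int_{0}^{1} 7 t^{a} \log{\left(t \right)} \, dt = - \frac{7}{\left(a + 1\right)^{2}}.$$

The integral on the left is $I$, so $I = - \frac{7}{\left(a + 1\right)^{2}}$.

Setting $a = \frac{1}{4}$:
$$I = - \frac{112}{25}.$$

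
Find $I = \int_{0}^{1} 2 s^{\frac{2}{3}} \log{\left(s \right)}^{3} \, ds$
$- \frac{972}{625}$

Start from the elementary integral
$$J(a) = \int_{0}^{1} 2 s^{a} \, ds = \frac{2}{a + 1}.$$

Differentiating under the integral sign brings down a factor of $\ln s$:
$$\frac{dJ}{da} = \int_{0}^{1} 2 s^{a} \log{\left(s \right)} \, ds = - \frac{2}{\left(a + 1\right)^{2}}.$$

Repeating $3$ times in total — each differentiation brings down another $\ln s$ — gives
$$\frac{d^{3}J}{da^{3}} = \int_{0}^{1} 2 s^{a} \log{\left(s \right)}^{3} \, ds = - \frac{12}{\left(a + 1\right)^{4}},$$
and the integrand here is exactly the target integrand, so $I = - \frac{12}{\left(a + 1\right)^{4}}$.

Setting $a = \frac{2}{3}$:
$$I = - \frac{972}{625}.$$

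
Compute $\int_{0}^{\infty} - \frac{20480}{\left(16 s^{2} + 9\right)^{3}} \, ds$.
$- \frac{320 \pi}{81}$

Begin with the known result
$$J(a) = \int_{0}^{\infty} - \frac{5}{a^{2} + s^{2}} \, ds = - \frac{5 \pi}{2 a}.$$

Differentiating under the integral sign with respect to $a$,
$$\frac{dJ}{da} = \int_{0}^{\infty} \frac{10 a}{\left(a^{2} + s^{2}\right)^{2}} \, ds = \frac{5 \pi}{2 a^{2}},$$
so $\int_{0}^{\infty} - \frac{5}{\left(a^{2} + s^{2}\right)^{2}} \, ds = - \frac{5 \pi}{4 a^{3}}$.

Repeating — each differentiation of $1/(s^2+a^2)^j$ produces $-2ja/(s^2+a^2)^{j+1}$ — and dividing through by $-2ja$ at each step yields, after $2$ differentiations in total,
$$\int_{0}^{\infty} - \frac{5}{\left(a^{2} + s^{2}\right)^{3}} \, ds = - \frac{15 \pi}{16 a^{5}}.$$

Setting $a = \frac{3}{4}$:
$$I = - \frac{320 \pi}{81}.$$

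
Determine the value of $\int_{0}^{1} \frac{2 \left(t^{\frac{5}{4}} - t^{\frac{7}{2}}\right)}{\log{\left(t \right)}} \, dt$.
$- \log{\left(4 \right)}$

Replace the exponent $\frac{7}{2}$ by a parameter $a$: let $I(a) = \int_{0}^{1} \frac{2 \left(t^{\frac{5}{4}} - t^{a}\right)}{\log{\left(t \right)}} \, dt$.

Since $\dfrac{\partial}{\partial a}\,t^{a} = t^{a} \ln t$, the $\ln t$ in the denominator cancels and
$$\frac{dI}{da} = \int_{0}^{1} -2 t^{a} \, dt = -2 \left[\frac{t^{a+1}}{a+1}\right]_0^1 = - \frac{2}{a + 1}.$$

Integrating with respect to $a$ gives $I(a) = - \log{\left(\frac{16 \left(a + 1\right)^{2}}{81} \right)} + C$.

At $a = \frac{5}{4}$ the integrand is identically $0$, so $I(\frac{5}{4}) = 0$. The closed form gives $0$, hence $C = 0$.

Setting $a = \frac{7}{2}$:
$$I = - \log{\left(4 \right)}.$$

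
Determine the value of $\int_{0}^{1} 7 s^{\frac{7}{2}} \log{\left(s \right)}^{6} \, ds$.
$\frac{71680}{531441}$

Begin with the known integral
$$J(a) = \int_{0}^{1} 7 s^{a} \, ds = \frac{7}{a + 1}.$$

Differentiating under the integral sign brings down a factor of $\ln s$:
$$\frac{dJ}{da} = \int_{0}^{1} 7 s^{a} \log{\left(s \right)} \, ds = - \frac{7}{\left(a + 1\right)^{2}}.$$

Repeating $6$ times in total — each differentiation brings down another $\ln s$ — gives
$$\frac{d^{6}J}{da^{6}} = \int_{0}^{1} 7 s^{a} \log{\left(s \right)}^{6} \, ds = \frac{5040}{\left(a + 1\right)^{7}},$$
and the integrand here is exactly the target integrand, so $I = \frac{5040}{\left(a + 1\right)^{7}}$.

Setting $a = \frac{7}{2}$:
$$I = \frac{71680}{531441}.$$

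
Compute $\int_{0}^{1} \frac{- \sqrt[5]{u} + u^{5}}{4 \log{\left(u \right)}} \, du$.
$\frac{\log{\left(5 \right)}}{4}$

Consider the one-parameter family: let $I(a) = \int_{0}^{1} \frac{u^{5} - u^{a}}{4 \log{\left(u \right)}} \, du$.

Since $\dfrac{\partial}{\partial a}\,u^{a} = u^{a} \ln u$, the $\ln u$ in the denominator cancels and
$$\frac{dI}{da} = \int_{0}^{1} - \frac{1}{4} u^{a} \, du = - \frac{1}{4} \left[\frac{u^{a+1}}{a+1}\right]_0^1 = - \frac{1}{4 a + 4}.$$

Integrating with respect to $a$ gives $I(a) = - \frac{\log{\left(a + 1 \right)}}{4} + \frac{\log{\left(6 \right)}}{4} + C$.

At $a = 5$ the integrand is identically $0$, so $I(5) = 0$. The closed form gives $0$, hence $C = 0$.

Setting $a = \frac{1}{5}$:
$$I = \frac{\log{\left(5 \right)}}{4}.$$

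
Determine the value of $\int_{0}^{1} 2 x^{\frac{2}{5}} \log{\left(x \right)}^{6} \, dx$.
$\frac{112500000}{823543}$

Start from the elementary integral
$$J(a) = \int_{0}^{1} 2 x^{a} \, dx = \frac{2}{a + 1}.$$

Differentiating under the integral sign brings down a factor of $\ln x$:
$$\frac{dJ}{da} = \int_{0}^{1} 2 x^{a} \log{\left(x \right)} \, dx = - \frac{2}{\left(a + 1\right)^{2}}.$$

Repeating $6$ times in total — each differentiation brings down another $\ln x$ — gives
$$\frac{d^{6}J}{da^{6}} = \int_{0}^{1} 2 x^{a} \log{\left(x \right)}^{6} \, dx = \frac{1440}{\left(a + 1\right)^{7}},$$
and the integrand here is exactly the target integrand, so $I = \frac{1440}{\left(a + 1\right)^{7}}$.

Setting $a = \frac{2}{5}$:
$$I = \frac{112500000}{823543}.$$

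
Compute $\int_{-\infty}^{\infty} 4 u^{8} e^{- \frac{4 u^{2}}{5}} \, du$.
$\frac{65625 \sqrt{5} \sqrt{\pi}}{2048}$

Start from the elementary integral
$$J(a) = \int_{-\infty}^{\infty} 4 e^{- a u^{2}} \, du = \frac{4 \sqrt{\pi}}{\sqrt{a}}.$$

Differentiating under the integral sign brings down a factor of $(-u^2)$:
$$\frac{dJ}{da} = \int_{-\infty}^{\infty} - 4 u^{2} e^{- a u^{2}} \, du = - \frac{2 \sqrt{\pi}}{a^{\frac{3}{2}}}.$$

Repeating $4$ times in total — each differentiation brings down another $(-u^2)$ — gives
$$\frac{d^{4}J}{da^{4}} = \int_{-\infty}^{\infty} 4 u^{8} e^{- a u^{2}} \, du = \frac{105 \sqrt{\pi}}{4 a^{\frac{9}{2}}},$$
and the integrand here is exactly the target integrand, so $I = \frac{105 \sqrt{\pi}}{4 a^{\frac{9}{2}}}$.

Setting $a = \frac{4}{5}$:
$$I = \frac{65625 \sqrt{5} \sqrt{\pi}}{2048}.$$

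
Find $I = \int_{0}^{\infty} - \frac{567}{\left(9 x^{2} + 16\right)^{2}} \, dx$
$- \frac{189 \pi}{256}$

Begin with the known result
$$J(a) = \int_{0}^{\infty} - \frac{7}{a^{2} + x^{2}} \, dx = - \frac{7 \pi}{2 a}.$$

Differentiating under the integral sign with respect to $a$,
$$\frac{dJ}{da} = \int_{0}^{\infty} \frac{14 a}{\left(a^{2} + x^{2}\right)^{2}} \, dx = \frac{7 \pi}{2 a^{2}},$$
so $\int_{0}^{\infty} - \frac{7}{\left(a^{2} + x^{2}\right)^{2}} \, dx = - \frac{7 \pi}{4 a^{3}}$.

Setting $a = \frac{4}{3}$:
$$I = - \frac{189 \pi}{256}.$$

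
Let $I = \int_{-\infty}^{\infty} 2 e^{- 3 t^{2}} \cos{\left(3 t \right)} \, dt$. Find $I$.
$\frac{2 \sqrt{3} \sqrt{\pi}}{3 e^{\frac{3}{4}}}$

Define $I(b) = \int_{-\infty}^{\infty} 2 e^{- 3 t^{2}} \cos{\left(b t \right)} \, dt$.

Differentiating under the integral sign,
$$I'(b) = \int_{-\infty}^{\infty} - 2 t e^{- 3 t^{2}} \sin{\left(b t \right)} \, dt.$$

Integrate $\int_{-\infty}^{\infty} t \sin(b t)\, e^{- 3 t^{2}}\, dt$ by parts with $u = \sin(b t)$ and $dv = t\, e^{- 3 t^{2}}\, dt$, giving $v = - \frac{e^{- 3 t^{2}}}{6}$. The boundary term vanishes and
$$\int_{-\infty}^{\infty} t \sin(b t)\, e^{- 3 t^{2}}\, dt = \frac{b}{6} \int_{-\infty}^{\infty} \cos(b t)\, e^{- 3 t^{2}}\, dt,$$
so $I'(b) = - \frac{b}{6}\, I(b)$.

This is a separable first-order ODE; solving with the initial condition $I(0) = \int_{-\infty}^{\infty} 2 e^{- 3 t^{2}}\,dt = \frac{2 \sqrt{3} \sqrt{\pi}}{3}$ gives
$$I(b) = \frac{2 \sqrt{3} \sqrt{\pi} e^{- \frac{b^{2}}{12}}}{3}.$$

Setting $b = 3$:
$$I = \frac{2 \sqrt{3} \sqrt{\pi}}{3 e^{\frac{3}{4}}}.$$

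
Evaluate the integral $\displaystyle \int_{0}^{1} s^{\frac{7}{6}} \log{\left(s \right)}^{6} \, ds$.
$\frac{201553920}{62748517}$

Start from the elementary integral
$$J(a) = \int_{0}^{1} s^{a} \, ds = \frac{1}{a + 1}.$$

Differentiating under the integral sign brings down a factor of $\ln s$:
$$\frac{dJ}{da} = \int_{0}^{1} s^{a} \log{\left(s \right)} \, ds = - \frac{1}{\left(a + 1\right)^{2}}.$$

Repeating $6$ times in total — each differentiation brings down another $\ln s$ — gives
$$\frac{d^{6}J}{da^{6}} = \int_{0}^{1} s^{a} \log{\left(s \right)}^{6} \, ds = \frac{720}{\left(a + 1\right)^{7}},$$
and the integrand here is exactly the target integrand, so $I = \frac{720}{\left(a + 1\right)^{7}}$.

Setting $a = \frac{7}{6}$:
$$I = \frac{201553920}{62748517}.$$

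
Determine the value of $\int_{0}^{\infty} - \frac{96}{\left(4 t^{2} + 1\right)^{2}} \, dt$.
$- 12 \pi$

Start from the standard arctangent integral
$$J(a) = \int_{0}^{\infty} - \frac{6}{a^{2} + t^{2}} \, dt = - \frac{3 \pi}{a}.$$

Differentiating under the integral sign with respect to $a$,
$$\frac{dJ}{da} = \int_{0}^{\infty} \frac{12 a}{\left(a^{2} + t^{2}\right)^{2}} \, dt = \frac{3 \pi}{a^{2}},$$
so $\int_{0}^{\infty} - \frac{6}{\left(a^{2} + t^{2}\right)^{2}} \, dt = - \frac{3 \pi}{2 a^{3}}$.

Setting $a = \frac{1}{2}$:
$$I = - 12 \pi.$$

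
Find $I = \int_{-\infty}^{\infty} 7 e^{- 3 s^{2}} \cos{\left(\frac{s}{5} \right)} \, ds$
$\frac{7 \sqrt{3} \sqrt{\pi}}{3 e^{\frac{1}{300}}}$

Define $I(b) = \int_{-\infty}^{\infty} 7 e^{- 3 s^{2}} \cos{\left(b s \right)} \, ds$.

Differentiating under the integral sign,
$$I'(b) = \int_{-\infty}^{\infty} - 7 s e^{- 3 s^{2}} \sin{\left(b s \right)} \, ds.$$

Integrate $\int_{-\infty}^{\infty} s \sin(b s)\, e^{- 3 s^{2}}\, ds$ by parts with $u = \sin(b s)$ and $dv = s\, e^{- 3 s^{2}}\, ds$, giving $v = - \frac{e^{- 3 s^{2}}}{6}$. The boundary term vanishes and
$$\int_{-\infty}^{\infty} s \sin(b s)\, e^{- 3 s^{2}}\, ds = \frac{b}{6} \int_{-\infty}^{\infty} \cos(b s)\, e^{- 3 s^{2}}\, ds,$$
so $I'(b) = - \frac{b}{6}\, I(b)$.

This is a separable first-order ODE; solving with the initial condition $I(0) = \int_{-\infty}^{\infty} 7 e^{- 3 s^{2}}\,ds = \frac{7 \sqrt{3} \sqrt{\pi}}{3}$ gives
$$I(b) = \frac{7 \sqrt{3} \sqrt{\pi} e^{- \frac{b^{2}}{12}}}{3}.$$

Setting $b = \frac{1}{5}$:
$$I = \frac{7 \sqrt{3} \sqrt{\pi}}{3 e^{\frac{1}{300}}}.$$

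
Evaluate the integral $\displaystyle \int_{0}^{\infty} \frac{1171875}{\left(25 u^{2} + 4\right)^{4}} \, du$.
$\frac{1171875 \pi}{4096}$

Start from the standard arctangent integral
$$J(a) = \int_{0}^{\infty} \frac{3}{a^{2} + u^{2}} \, du = \frac{3 \pi}{2 a}.$$

Differentiating under the integral sign with respect to $a$,
$$\frac{dJ}{da} = \int_{0}^{\infty} - \frac{6 a}{\left(a^{2} + u^{2}\right)^{2}} \, du = - \frac{3 \pi}{2 a^{2}},$$
so $\int_{0}^{\infty} \frac{3}{\left(a^{2} + u^{2}\right)^{2}} \, du = \frac{3 \pi}{4 a^{3}}$.

Repeating — each differentiation of $1/(u^2+a^2)^j$ produces $-2ja/(u^2+a^2)^{j+1}$ — and dividing through by $-2ja$ at each step yields, after $3$ differentiations in total,
$$\int_{0}^{\infty} \frac{3}{\left(a^{2} + u^{2}\right)^{4}} \, du = \frac{15 \pi}{32 a^{7}}.$$

Setting $a = \frac{2}{5}$:
$$I = \frac{1171875 \pi}{4096}.$$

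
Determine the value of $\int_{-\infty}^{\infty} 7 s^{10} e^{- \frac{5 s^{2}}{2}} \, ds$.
$\frac{1323 \sqrt{10} \sqrt{\pi}}{3125}$

Consider the simpler parametrised integral
$$J(a) = \int_{-\infty}^{\infty} 7 e^{- a s^{2}} \, ds = \frac{7 \sqrt{\pi}}{\sqrt{a}}.$$

Differentiating under the integral sign brings down a factor of $(-s^2)$:
$$\frac{dJ}{da} = \int_{-\infty}^{\infty} - 7 s^{2} e^{- a s^{2}} \, ds = - \frac{7 \sqrt{\pi}}{2 a^{\frac{3}{2}}}.$$

Repeating $5$ times in total — each differentiation brings down another $(-s^2)$ — gives
$$\frac{d^{5}J}{da^{5}} = \int_{-\infty}^{\infty} - 7 s^{10} e^{- a s^{2}} \, ds = - \frac{6615 \sqrt{\pi}}{32 a^{\frac{11}{2}}},$$
and the integrand here is $(-1)^{5}$ times the target integrand, so $I = (-1)^{5}\,\frac{d^{5}J}{da^{5}} = \frac{6615 \sqrt{\pi}}{32 a^{\frac{11}{2}}}$.

Setting $a = \frac{5}{2}$:
$$I = \frac{1323 \sqrt{10} \sqrt{\pi}}{3125}.$$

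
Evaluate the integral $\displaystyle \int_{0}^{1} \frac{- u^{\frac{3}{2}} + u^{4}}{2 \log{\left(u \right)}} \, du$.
$\frac{\log{\left(2 \right)}}{2}$

Replace the exponent $4$ by a parameter $a$: let $I(a) = \int_{0}^{1} \frac{- u^{\frac{3}{2}} + u^{a}}{2 \log{\left(u \right)}} \, du$.

Since $\dfrac{\partial}{\partial a}\,u^{a} = u^{a} \ln u$, the $\ln u$ in the denominator cancels and
$$\frac{dI}{da} = \int_{0}^{1} \frac{1}{2} u^{a} \, du = \frac{1}{2} \left[\frac{u^{a+1}}{a+1}\right]_0^1 = \frac{1}{2 \left(a + 1\right)}.$$

Integrating with respect to $a$ gives $I(a) = \log{\left(\frac{\sqrt{10} \sqrt{a + 1}}{5} \right)} + C$.

At $a = \frac{3}{2}$ the integrand is identically $0$, so $I(\frac{3}{2}) = 0$. The closed form gives $0$, hence $C = 0$.

Setting $a = 4$:
$$I = \frac{\log{\left(2 \right)}}{2}.$$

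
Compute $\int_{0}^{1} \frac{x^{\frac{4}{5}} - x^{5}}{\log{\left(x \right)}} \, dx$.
$- \log{\left(10 \right)} + \log{\left(3 \right)}$

Consider the one-parameter family: let $I(a) = \int_{0}^{1} \frac{x^{\frac{4}{5}} - x^{a}}{\log{\left(x \right)}} \, dx$.

Since $\dfrac{\partial}{\partial a}\,x^{a} = x^{a} \ln x$, the $\ln x$ in the denominator cancels and
$$\frac{dI}{da} = \int_{0}^{1} -1 x^{a} \, dx = -1 \left[\frac{x^{a+1}}{a+1}\right]_0^1 = - \frac{1}{a + 1}.$$

Integrating with respect to $a$ gives $I(a) = - \log{\left(\frac{5 a}{9} + \frac{5}{9} \right)} + C$.

At $a = \frac{4}{5}$ the integrand is identically $0$, so $I(\frac{4}{5}) = 0$. The closed form gives $0$, hence $C = 0$.

Setting $a = 5$:
$$I = - \log{\left(10 \right)} + \log{\left(3 \right)}.$$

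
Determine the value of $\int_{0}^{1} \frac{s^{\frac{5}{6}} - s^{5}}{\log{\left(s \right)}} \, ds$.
$- \log{\left(\frac{36}{11} \right)}$

Introduce a parameter $a$ in the exponent: let $I(a) = \int_{0}^{1} \frac{s^{\frac{5}{6}} - s^{a}}{\log{\left(s \right)}} \, ds$.

Since $\dfrac{\partial}{\partial a}\,s^{a} = s^{a} \ln s$, the $\ln s$ in the denominator cancels and
$$\frac{dI}{da} = \int_{0}^{1} -1 s^{a} \, ds = -1 \left[\frac{s^{a+1}}{a+1}\right]_0^1 = - \frac{1}{a + 1}.$$

Integrating with respect to $a$ gives $I(a) = - \log{\left(\frac{6 a}{11} + \frac{6}{11} \right)} + C$.

At $a = \frac{5}{6}$ the integrand is identically $0$, so $I(\frac{5}{6}) = 0$. The closed form gives $0$, hence $C = 0$.

Setting $a = 5$:
$$I = - \log{\left(\frac{36}{11} \right)}.$$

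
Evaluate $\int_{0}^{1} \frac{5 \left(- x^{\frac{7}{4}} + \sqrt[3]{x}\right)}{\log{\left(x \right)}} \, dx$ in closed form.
$\log{\left(\frac{1048576}{39135393} \right)}$

Replace the exponent $\frac{1}{3}$ by a parameter $a$: let $I(a) = \int_{0}^{1} \frac{5 \left(- x^{\frac{7}{4}} + x^{a}\right)}{\log{\left(x \right)}} \, dx$.

Since $\dfrac{\partial}{\partial a}\,x^{a} = x^{a} \ln x$, the $\ln x$ in the denominator cancels and
$$\frac{dI}{da} = \int_{0}^{1} 5 x^{a} \, dx = 5 \left[\frac{x^{a+1}}{a+1}\right]_0^1 = \frac{5}{a + 1}.$$

Integrating with respect to $a$ gives $I(a) = \log{\left(\frac{1024 \left(a + 1\right)^{5}}{161051} \right)} + C$.

At $a = \frac{7}{4}$ the integrand is identically $0$, so $I(\frac{7}{4}) = 0$. The closed form gives $0$, hence $C = 0$.

Setting $a = \frac{1}{3}$:
$$I = \log{\left(\frac{1048576}{39135393} \right)}.$$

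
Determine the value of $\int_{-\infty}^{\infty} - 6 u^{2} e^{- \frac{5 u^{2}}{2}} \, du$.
$- \frac{6 \sqrt{10} \sqrt{\pi}}{25}$

Begin with the known integral
$$J(a) = \int_{-\infty}^{\infty} - 6 e^{- a u^{2}} \, du = - \frac{6 \sqrt{\pi}}{\sqrt{a}}.$$

Differentiating under the integral sign brings down a factor of $(-u^2)$:
$$\frac{dJ}{da} = \int_{-\infty}^{\infty} 6 u^{2} e^{- a u^{2}} \, du = \frac{3 \sqrt{\pi}}{a^{\frac{3}{2}}}.$$

The integral on the left is $-I$, so $I = - \frac{3 \sqrt{\pi}}{a^{\frac{3}{2}}}$.

Setting $a = \frac{5}{2}$:
$$I = - \frac{6 \sqrt{10} \sqrt{\pi}}{25}.$$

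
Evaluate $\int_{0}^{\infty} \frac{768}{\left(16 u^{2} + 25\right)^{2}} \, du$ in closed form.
$\frac{48 \pi}{125}$

Start from the standard arctangent integral
$$J(a) = \int_{0}^{\infty} \frac{3}{a^{2} + u^{2}} \, du = \frac{3 \pi}{2 a}.$$

Differentiating under the integral sign with respect to $a$,
$$\frac{dJ}{da} = \int_{0}^{\infty} - \frac{6 a}{\left(a^{2} + u^{2}\right)^{2}} \, du = - \frac{3 \pi}{2 a^{2}},$$
so $\int_{0}^{\infty} \frac{3}{\left(a^{2} + u^{2}\right)^{2}} \, du = \frac{3 \pi}{4 a^{3}}$.

Setting $a = \frac{5}{4}$:
$$I = \frac{48 \pi}{125}.$$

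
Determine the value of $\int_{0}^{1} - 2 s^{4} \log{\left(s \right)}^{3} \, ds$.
$\frac{12}{625}$

Start from the elementary integral
$$J(a) = \int_{0}^{1} - 2 s^{a} \, ds = - \frac{2}{a + 1}.$$

Differentiating under the integral sign brings down a factor of $\ln s$:
$$\frac{dJ}{da} = \int_{0}^{1} - 2 s^{a} \log{\left(s \right)} \, ds = \frac{2}{\left(a + 1\right)^{2}}.$$

Repeating $3$ times in total — each differentiation brings down another $\ln s$ — gives
$$\frac{d^{3}J}{da^{3}} = \int_{0}^{1} - 2 s^{a} \log{\left(s \right)}^{3} \, ds = \frac{12}{\left(a + 1\right)^{4}},$$
and the integrand here is exactly the target integrand, so $I = \frac{12}{\left(a + 1\right)^{4}}$.

Setting $a = 4$:
$$I = \frac{12}{625}.$$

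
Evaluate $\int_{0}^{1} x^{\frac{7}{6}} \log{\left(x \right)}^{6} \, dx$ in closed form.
$\frac{201553920}{62748517}$

Consider the simpler parametrised integral
$$J(a) = \int_{0}^{1} x^{a} \, dx = \frac{1}{a + 1}.$$

Differentiating under the integral sign brings down a factor of $\ln x$:
$$\frac{dJ}{da} = \int_{0}^{1} x^{a} \log{\left(x \right)} \, dx = - \frac{1}{\left(a + 1\right)^{2}}.$$

Repeating $6$ times in total — each differentiation brings down another $\ln x$ — gives
$$\frac{d^{6}J}{da^{6}} = \int_{0}^{1} x^{a} \log{\left(x \right)}^{6} \, dx = \frac{720}{\left(a + 1\right)^{7}},$$
and the integrand here is exactly the target integrand, so $I = \frac{720}{\left(a + 1\right)^{7}}$.

Setting $a = \frac{7}{6}$:
$$I = \frac{201553920}{62748517}.$$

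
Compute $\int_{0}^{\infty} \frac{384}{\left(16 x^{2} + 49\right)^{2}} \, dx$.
$\frac{24 \pi}{343}$

Recall the elementary integral
$$J(a) = \int_{0}^{\infty} \frac{3}{2 \left(a^{2} + x^{2}\right)} \, dx = \frac{3 \pi}{4 a}.$$

Differentiating under the integral sign with respect to $a$,
$$\frac{dJ}{da} = \int_{0}^{\infty} - \frac{3 a}{\left(a^{2} + x^{2}\right)^{2}} \, dx = - \frac{3 \pi}{4 a^{2}},$$
so $\int_{0}^{\infty} \frac{3}{2 \left(a^{2} + x^{2}\right)^{2}} \, dx = \frac{3 \pi}{8 a^{3}}$.

Setting $a = \frac{7}{4}$:
$$I = \frac{24 \pi}{343}.$$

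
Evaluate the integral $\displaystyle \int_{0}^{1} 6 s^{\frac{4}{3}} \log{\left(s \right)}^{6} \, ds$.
$\frac{9447840}{823543}$

Start from the elementary integral
$$J(a) = \int_{0}^{1} 6 s^{a} \, ds = \frac{6}{a + 1}.$$

Differentiating under the integral sign brings down a factor of $\ln s$:
$$\frac{dJ}{da} = \int_{0}^{1} 6 s^{a} \log{\left(s \right)} \, ds = - \frac{6}{\left(a + 1\right)^{2}}.$$

Repeating $6$ times in total — each differentiation brings down another $\ln s$ — gives
$$\frac{d^{6}J}{da^{6}} = \int_{0}^{1} 6 s^{a} \log{\left(s \right)}^{6} \, ds = \frac{4320}{\left(a + 1\right)^{7}},$$
and the integrand here is exactly the target integrand, so $I = \frac{4320}{\left(a + 1\right)^{7}}$.

Setting $a = \frac{4}{3}$:
$$I = \frac{9447840}{823543}.$$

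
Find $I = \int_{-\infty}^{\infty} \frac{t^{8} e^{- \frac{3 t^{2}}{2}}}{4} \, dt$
$\frac{35 \sqrt{6} \sqrt{\pi}}{324}$

Start from the elementary integral
$$J(a) = \int_{-\infty}^{\infty} \frac{e^{- a t^{2}}}{4} \, dt = \frac{\sqrt{\pi}}{4 \sqrt{a}}.$$

Differentiating under the integral sign brings down a factor of $(-t^2)$:
$$\frac{dJ}{da} = \int_{-\infty}^{\infty} - \frac{t^{2} e^{- a t^{2}}}{4} \, dt = - \frac{\sqrt{\pi}}{8 a^{\frac{3}{2}}}.$$

Repeating $4$ times in total — each differentiation brings down another $(-t^2)$ — gives
$$\frac{d^{4}J}{da^{4}} = \int_{-\infty}^{\infty} \frac{t^{8} e^{- a t^{2}}}{4} \, dt = \frac{105 \sqrt{\pi}}{64 a^{\frac{9}{2}}},$$
and the integrand here is exactly the target integrand, so $I = \frac{105 \sqrt{\pi}}{64 a^{\frac{9}{2}}}$.

Setting $a = \frac{3}{2}$:
$$I = \frac{35 \sqrt{6} \sqrt{\pi}}{324}.$$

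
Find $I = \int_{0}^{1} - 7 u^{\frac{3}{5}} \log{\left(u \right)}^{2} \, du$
$- \frac{875}{256}$

Begin with the known integral
$$J(a) = \int_{0}^{1} - 7 u^{a} \, du = - \frac{7}{a + 1}.$$

Differentiating under the integral sign brings down a factor of $\ln u$:
$$\frac{dJ}{da} = \int_{0}^{1} - 7 u^{a} \log{\left(u \right)} \, du = \frac{7}{\left(a + 1\right)^{2}}.$$

Repeating twice in total — each differentiation brings down another $\ln u$ — gives
$$\frac{d^{2}J}{da^{2}} = \int_{0}^{1} - 7 u^{a} \log{\left(u \right)}^{2} \, du = - \frac{14}{\left(a + 1\right)^{3}},$$
and the integrand here is exactly the target integrand, so $I = - \frac{14}{\left(a + 1\right)^{3}}$.

Setting $a = \frac{3}{5}$:
$$I = - \frac{875}{256}.$$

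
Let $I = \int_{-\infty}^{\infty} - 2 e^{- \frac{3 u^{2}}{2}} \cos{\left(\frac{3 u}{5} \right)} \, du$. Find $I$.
$- \frac{2 \sqrt{6} \sqrt{\pi}}{3 e^{\frac{3}{50}}}$

Treat the cosine frequency as a parameter and define $I(b) = \int_{-\infty}^{\infty} - 2 e^{- \frac{3 u^{2}}{2}} \cos{\left(b u \right)} \, du$.

Differentiating under the integral sign,
$$I'(b) = \int_{-\infty}^{\infty} 2 u e^{- \frac{3 u^{2}}{2}} \sin{\left(b u \right)} \, du.$$

Integrate $\int_{-\infty}^{\infty} u \sin(b u)\, e^{- \frac{3 u^{2}}{2}}\, du$ by parts with $w = \sin(b u)$ and $dv = u\, e^{- \frac{3 u^{2}}{2}}\, du$, giving $v = - \frac{e^{- \frac{3 u^{2}}{2}}}{3}$. The boundary term vanishes and
$$\int_{-\infty}^{\infty} u \sin(b u)\, e^{- \frac{3 u^{2}}{2}}\, du = \frac{b}{3} \int_{-\infty}^{\infty} \cos(b u)\, e^{- \frac{3 u^{2}}{2}}\, du,$$
so $I'(b) = - \frac{b}{3}\, I(b)$.

This is a separable first-order ODE; solving with the initial condition $I(0) = \int_{-\infty}^{\infty} - 2 e^{- \frac{3 u^{2}}{2}}\,du = - \frac{2 \sqrt{6} \sqrt{\pi}}{3}$ gives
$$I(b) = - \frac{2 \sqrt{6} \sqrt{\pi} e^{- \frac{b^{2}}{6}}}{3}.$$

Setting $b = \frac{3}{5}$:
$$I = - \frac{2 \sqrt{6} \sqrt{\pi}}{3 e^{\frac{3}{50}}}.$$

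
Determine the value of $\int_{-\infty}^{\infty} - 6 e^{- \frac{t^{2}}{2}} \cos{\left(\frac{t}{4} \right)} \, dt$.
$- \frac{6 \sqrt{2} \sqrt{\pi}}{e^{\frac{1}{32}}}$

Define $I(b) = \int_{-\infty}^{\infty} - 6 e^{- \frac{t^{2}}{2}} \cos{\left(b t \right)} \, dt$.

Differentiating under the integral sign,
$$I'(b) = \int_{-\infty}^{\infty} 6 t e^{- \frac{t^{2}}{2}} \sin{\left(b t \right)} \, dt.$$

Integrate $\int_{-\infty}^{\infty} t \sin(b t)\, e^{- \frac{t^{2}}{2}}\, dt$ by parts with $u = \sin(b t)$ and $dv = t\, e^{- \frac{t^{2}}{2}}\, dt$, giving $v = - e^{- \frac{t^{2}}{2}}$. The boundary term vanishes and
$$\int_{-\infty}^{\infty} t \sin(b t)\, e^{- \frac{t^{2}}{2}}\, dt = b \int_{-\infty}^{\infty} \cos(b t)\, e^{- \frac{t^{2}}{2}}\, dt,$$
so $I'(b) = - b\, I(b)$.

This is a separable first-order ODE; solving with the initial condition $I(0) = \int_{-\infty}^{\infty} - 6 e^{- \frac{t^{2}}{2}}\,dt = - 6 \sqrt{2} \sqrt{\pi}$ gives
$$I(b) = - 6 \sqrt{2} \sqrt{\pi} e^{- \frac{b^{2}}{2}}.$$

Setting $b = \frac{1}{4}$:
$$I = - \frac{6 \sqrt{2} \sqrt{\pi}}{e^{\frac{1}{32}}}.$$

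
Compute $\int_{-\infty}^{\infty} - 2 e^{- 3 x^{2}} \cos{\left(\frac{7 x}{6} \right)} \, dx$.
$- \frac{2 \sqrt{3} \sqrt{\pi}}{3 e^{\frac{49}{432}}}$

Treat the cosine frequency as a parameter and define $I(b) = \int_{-\infty}^{\infty} - 2 e^{- 3 x^{2}} \cos{\left(b x \right)} \, dx$.

Differentiating under the integral sign,
$$I'(b) = \int_{-\infty}^{\infty} 2 x e^{- 3 x^{2}} \sin{\left(b x \right)} \, dx.$$

Integrate $\int_{-\infty}^{\infty} x \sin(b x)\, e^{- 3 x^{2}}\, dx$ by parts with $u = \sin(b x)$ and $dv = x\, e^{- 3 x^{2}}\, dx$, giving $v = - \frac{e^{- 3 x^{2}}}{6}$. The boundary term vanishes and
$$\int_{-\infty}^{\infty} x \sin(b x)\, e^{- 3 x^{2}}\, dx = \frac{b}{6} \int_{-\infty}^{\infty} \cos(b x)\, e^{- 3 x^{2}}\, dx,$$
so $I'(b) = - \frac{b}{6}\, I(b)$.

This is a separable first-order ODE; solving with the initial condition $I(0) = \int_{-\infty}^{\infty} - 2 e^{- 3 x^{2}}\,dx = - \frac{2 \sqrt{3} \sqrt{\pi}}{3}$ gives
$$I(b) = - \frac{2 \sqrt{3} \sqrt{\pi} e^{- \frac{b^{2}}{12}}}{3}.$$

Setting $b = \frac{7}{6}$:
$$I = - \frac{2 \sqrt{3} \sqrt{\pi}}{3 e^{\frac{49}{432}}}.$$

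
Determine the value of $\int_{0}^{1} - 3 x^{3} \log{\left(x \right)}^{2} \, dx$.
$- \frac{3}{32}$

Begin with the known integral
$$J(a) = \int_{0}^{1} - 3 x^{a} \, dx = - \frac{3}{a + 1}.$$

Differentiating under the integral sign brings down a factor of $\ln x$:
$$\frac{dJ}{da} = \int_{0}^{1} - 3 x^{a} \log{\left(x \right)} \, dx = \frac{3}{\left(a + 1\right)^{2}}.$$

Repeating twice in total — each differentiation brings down another $\ln x$ — gives
$$\frac{d^{2}J}{da^{2}} = \int_{0}^{1} - 3 x^{a} \log{\left(x \right)}^{2} \, dx = - \frac{6}{\left(a + 1\right)^{3}},$$
and the integrand here is exactly the target integrand, so $I = - \frac{6}{\left(a + 1\right)^{3}}$.

Setting $a = 3$:
$$I = - \frac{3}{32}.$$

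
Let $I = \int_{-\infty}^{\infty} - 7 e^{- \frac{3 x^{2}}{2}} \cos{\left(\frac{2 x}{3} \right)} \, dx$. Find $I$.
$- \frac{7 \sqrt{6} \sqrt{\pi}}{3 e^{\frac{2}{27}}}$

Let $b$ denote the cosine frequency and define $I(b) = \int_{-\infty}^{\infty} - 7 e^{- \frac{3 x^{2}}{2}} \cos{\left(b x \right)} \, dx$.

Differentiating under the integral sign,
$$I'(b) = \int_{-\infty}^{\infty} 7 x e^{- \frac{3 x^{2}}{2}} \sin{\left(b x \right)} \, dx.$$

Integrate $\int_{-\infty}^{\infty} x \sin(b x)\, e^{- \frac{3 x^{2}}{2}}\, dx$ by parts with $u = \sin(b x)$ and $dv = x\, e^{- \frac{3 x^{2}}{2}}\, dx$, giving $v = - \frac{e^{- \frac{3 x^{2}}{2}}}{3}$. The boundary term vanishes and
$$\int_{-\infty}^{\infty} x \sin(b x)\, e^{- \frac{3 x^{2}}{2}}\, dx = \frac{b}{3} \int_{-\infty}^{\infty} \cos(b x)\, e^{- \frac{3 x^{2}}{2}}\, dx,$$
so $I'(b) = - \frac{b}{3}\, I(b)$.

This is a separable first-order ODE; solving with the initial condition $I(0) = \int_{-\infty}^{\infty} - 7 e^{- \frac{3 x^{2}}{2}}\,dx = - \frac{7 \sqrt{6} \sqrt{\pi}}{3}$ gives
$$I(b) = - \frac{7 \sqrt{6} \sqrt{\pi} e^{- \frac{b^{2}}{6}}}{3}.$$

Setting $b = \frac{2}{3}$:
$$I = - \frac{7 \sqrt{6} \sqrt{\pi}}{3 e^{\frac{2}{27}}}.$$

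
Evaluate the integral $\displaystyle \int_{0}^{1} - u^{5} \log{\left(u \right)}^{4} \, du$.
$- \frac{1}{324}$

Consider the simpler parametrised integral
$$J(a) = \int_{0}^{1} - u^{a} \, du = - \frac{1}{a + 1}.$$

Differentiating under the integral sign brings down a factor of $\ln u$:
$$\frac{dJ}{da} = \int_{0}^{1} - u^{a} \log{\left(u \right)} \, du = \frac{1}{\left(a + 1\right)^{2}}.$$

Repeating $4$ times in total — each differentiation brings down another $\ln u$ — gives
$$\frac{d^{4}J}{da^{4}} = \int_{0}^{1} - u^{a} \log{\left(u \right)}^{4} \, du = - \frac{24}{\left(a + 1\right)^{5}},$$
and the integrand here is exactly the target integrand, so $I = - \frac{24}{\left(a + 1\right)^{5}}$.

Setting $a = 5$:
$$I = - \frac{1}{324}.$$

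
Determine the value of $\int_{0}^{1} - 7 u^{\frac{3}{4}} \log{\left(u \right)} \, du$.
$\frac{16}{7}$

Consider the simpler parametrised integral
$$J(a) = \int_{0}^{1} - 7 u^{a} \, du = - \frac{7}{a + 1}.$$

Differentiating under the integral sign brings down a factor of $\ln u$:
$$\frac{dJ}{da} = \int_{0}^{1} - 7 u^{a} \log{\left(u \right)} \, du = \frac{7}{\left(a + 1\right)^{2}}.$$

The integral on the left is $I$, so $I = \frac{7}{\left(a + 1\right)^{2}}$.

Setting $a = \frac{3}{4}$:
$$I = \frac{16}{7}.$$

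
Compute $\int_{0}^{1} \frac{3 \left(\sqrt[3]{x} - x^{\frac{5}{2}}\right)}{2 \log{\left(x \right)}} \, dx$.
$\log{\left(\frac{16 \sqrt{42}}{441} \right)}$

Introduce a parameter $a$ in the exponent: let $I(a) = \int_{0}^{1} \frac{3 \left(- x^{\frac{5}{2}} + x^{a}\right)}{2 \log{\left(x \right)}} \, dx$.

Since $\dfrac{\partial}{\partial a}\,x^{a} = x^{a} \ln x$, the $\ln x$ in the denominator cancels and
$$\frac{dI}{da} = \int_{0}^{1} \frac{3}{2} x^{a} \, dx = \frac{3}{2} \left[\frac{x^{a+1}}{a+1}\right]_0^1 = \frac{3}{2 \left(a + 1\right)}.$$

Integrating with respect to $a$ gives $I(a) = \log{\left(\frac{2 \sqrt{14} \left(a + 1\right)^{\frac{3}{2}}}{49} \right)} + C$.

At $a = \frac{5}{2}$ the integrand is identically $0$, so $I(\frac{5}{2}) = 0$. The closed form gives $0$, hence $C = 0$.

Setting $a = \frac{1}{3}$:
$$I = \log{\left(\frac{16 \sqrt{42}}{441} \right)}.$$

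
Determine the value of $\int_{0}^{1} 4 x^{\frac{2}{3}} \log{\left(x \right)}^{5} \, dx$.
$- \frac{69984}{3125}$

Start from the elementary integral
$$J(a) = \int_{0}^{1} 4 x^{a} \, dx = \frac{4}{a + 1}.$$

Differentiating under the integral sign brings down a factor of $\ln x$:
$$\frac{dJ}{da} = \int_{0}^{1} 4 x^{a} \log{\left(x \right)} \, dx = - \frac{4}{\left(a + 1\right)^{2}}.$$

Repeating $5$ times in total — each differentiation brings down another $\ln x$ — gives
$$\frac{d^{5}J}{da^{5}} = \int_{0}^{1} 4 x^{a} \log{\left(x \right)}^{5} \, dx = - \frac{480}{\left(a + 1\right)^{6}},$$
and the integrand here is exactly the target integrand, so $I = - \frac{480}{\left(a + 1\right)^{6}}$.

Setting $a = \frac{2}{3}$:
$$I = - \frac{69984}{3125}.$$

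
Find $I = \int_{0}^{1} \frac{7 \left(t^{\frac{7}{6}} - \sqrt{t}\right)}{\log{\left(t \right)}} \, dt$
$- \log{\left(\frac{4782969}{62748517} \right)}$

Consider the one-parameter family: let $I(a) = \int_{0}^{1} \frac{7 \left(t^{\frac{7}{6}} - t^{a}\right)}{\log{\left(t \right)}} \, dt$.

Since $\dfrac{\partial}{\partial a}\,t^{a} = t^{a} \ln t$, the $\ln t$ in the denominator cancels and
$$\frac{dI}{da} = \int_{0}^{1} -7 t^{a} \, dt = -7 \left[\frac{t^{a+1}}{a+1}\right]_0^1 = - \frac{7}{a + 1}.$$

Integrating with respect to $a$ gives $I(a) = - \log{\left(\frac{279936 \left(a + 1\right)^{7}}{62748517} \right)} + C$.

At $a = \frac{7}{6}$ the integrand is identically $0$, so $I(\frac{7}{6}) = 0$. The closed form gives $0$, hence $C = 0$.

Setting $a = \frac{1}{2}$:
$$I = - \log{\left(\frac{4782969}{62748517} \right)}.$$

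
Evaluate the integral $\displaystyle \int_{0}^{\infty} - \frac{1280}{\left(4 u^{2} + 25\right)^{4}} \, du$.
$- \frac{4 \pi}{3125}$

Recall the elementary integral
$$J(a) = \int_{0}^{\infty} - \frac{5}{a^{2} + u^{2}} \, du = - \frac{5 \pi}{2 a}.$$

Differentiating under the integral sign with respect to $a$,
$$\frac{dJ}{da} = \int_{0}^{\infty} \frac{10 a}{\left(a^{2} + u^{2}\right)^{2}} \, du = \frac{5 \pi}{2 a^{2}},$$
so $\int_{0}^{\infty} - \frac{5}{\left(a^{2} + u^{2}\right)^{2}} \, du = - \frac{5 \pi}{4 a^{3}}$.

Repeating — each differentiation of $1/(u^2+a^2)^j$ produces $-2ja/(u^2+a^2)^{j+1}$ — and dividing through by $-2ja$ at each step yields, after $3$ differentiations in total,
$$\int_{0}^{\infty} - \frac{5}{\left(a^{2} + u^{2}\right)^{4}} \, du = - \frac{25 \pi}{32 a^{7}}.$$

Setting $a = \frac{5}{2}$:
$$I = - \frac{4 \pi}{3125}.$$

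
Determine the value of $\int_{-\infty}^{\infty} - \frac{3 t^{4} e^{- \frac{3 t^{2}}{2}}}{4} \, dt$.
$- \frac{\sqrt{6} \sqrt{\pi}}{12}$

Consider the simpler parametrised integral
$$J(a) = \int_{-\infty}^{\infty} - \frac{3 e^{- a t^{2}}}{4} \, dt = - \frac{3 \sqrt{\pi}}{4 \sqrt{a}}.$$

Differentiating under the integral sign brings down a factor of $(-t^2)$:
$$\frac{dJ}{da} = \int_{-\infty}^{\infty} \frac{3 t^{2} e^{- a t^{2}}}{4} \, dt = \frac{3 \sqrt{\pi}}{8 a^{\frac{3}{2}}}.$$

Repeating twice in total — each differentiation brings down another $(-t^2)$ — gives
$$\frac{d^{2}J}{da^{2}} = \int_{-\infty}^{\infty} - \frac{3 t^{4} e^{- a t^{2}}}{4} \, dt = - \frac{9 \sqrt{\pi}}{16 a^{\frac{5}{2}}},$$
and the integrand here is exactly the target integrand, so $I = - \frac{9 \sqrt{\pi}}{16 a^{\frac{5}{2}}}$.

Setting $a = \frac{3}{2}$:
$$I = - \frac{\sqrt{6} \sqrt{\pi}}{12}.$$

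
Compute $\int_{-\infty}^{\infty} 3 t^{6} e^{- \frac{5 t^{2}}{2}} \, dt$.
$\frac{9 \sqrt{10} \sqrt{\pi}}{125}$

Start from the elementary integral
$$J(a) = \int_{-\infty}^{\infty} 3 e^{- a t^{2}} \, dt = \frac{3 \sqrt{\pi}}{\sqrt{a}}.$$

Differentiating under the integral sign brings down a factor of $(-t^2)$:
$$\frac{dJ}{da} = \int_{-\infty}^{\infty} - 3 t^{2} e^{- a t^{2}} \, dt = - \frac{3 \sqrt{\pi}}{2 a^{\frac{3}{2}}}.$$

Repeating $3$ times in total — each differentiation brings down another $(-t^2)$ — gives
$$\frac{d^{3}J}{da^{3}} = \int_{-\infty}^{\infty} - 3 t^{6} e^{- a t^{2}} \, dt = - \frac{45 \sqrt{\pi}}{8 a^{\frac{7}{2}}},$$
and the integrand here is $(-1)^{3}$ times the target integrand, so $I = (-1)^{3}\,\frac{d^{3}J}{da^{3}} = \frac{45 \sqrt{\pi}}{8 a^{\frac{7}{2}}}$.

Setting $a = \frac{5}{2}$:
$$I = \frac{9 \sqrt{10} \sqrt{\pi}}{125}.$$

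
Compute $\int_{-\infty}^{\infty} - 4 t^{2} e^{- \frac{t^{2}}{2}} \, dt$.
$- 4 \sqrt{2} \sqrt{\pi}$

Consider the simpler parametrised integral
$$J(a) = \int_{-\infty}^{\infty} - 4 e^{- a t^{2}} \, dt = - \frac{4 \sqrt{\pi}}{\sqrt{a}}.$$

Differentiating under the integral sign brings down a factor of $(-t^2)$:
$$\frac{dJ}{da} = \int_{-\infty}^{\infty} 4 t^{2} e^{- a t^{2}} \, dt = \frac{2 \sqrt{\pi}}{a^{\frac{3}{2}}}.$$

The integral on the left is $-I$, so $I = - \frac{2 \sqrt{\pi}}{a^{\frac{3}{2}}}$.

Setting $a = \frac{1}{2}$:
$$I = - 4 \sqrt{2} \sqrt{\pi}.$$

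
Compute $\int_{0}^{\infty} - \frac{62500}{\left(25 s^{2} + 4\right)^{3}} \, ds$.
$- \frac{9375 \pi}{128}$

Start from the standard arctangent integral
$$J(a) = \int_{0}^{\infty} - \frac{4}{a^{2} + s^{2}} \, ds = - \frac{2 \pi}{a}.$$

Differentiating under the integral sign with respect to $a$,
$$\frac{dJ}{da} = \int_{0}^{\infty} \frac{8 a}{\left(a^{2} + s^{2}\right)^{2}} \, ds = \frac{2 \pi}{a^{2}},$$
so $\int_{0}^{\infty} - \frac{4}{\left(a^{2} + s^{2}\right)^{2}} \, ds = - \frac{\pi}{a^{3}}$.

Repeating — each differentiation of $1/(s^2+a^2)^j$ produces $-2ja/(s^2+a^2)^{j+1}$ — and dividing through by $-2ja$ at each step yields, after $2$ differentiations in total,
$$\int_{0}^{\infty} - \frac{4}{\left(a^{2} + s^{2}\right)^{3}} \, ds = - \frac{3 \pi}{4 a^{5}}.$$

Setting $a = \frac{2}{5}$:
$$I = - \frac{9375 \pi}{128}.$$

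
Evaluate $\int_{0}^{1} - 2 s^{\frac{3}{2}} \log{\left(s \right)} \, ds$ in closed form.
$\frac{8}{25}$

Start from the elementary integral
$$J(a) = \int_{0}^{1} - 2 s^{a} \, ds = - \frac{2}{a + 1}.$$

Differentiating under the integral sign brings down a factor of $\ln s$:
$$\frac{dJ}{da} = \int_{0}^{1} - 2 s^{a} \log{\left(s \right)} \, ds = \frac{2}{\left(a + 1\right)^{2}}.$$

The integral on the left is $I$, so $I = \frac{2}{\left(a + 1\right)^{2}}$.

Setting $a = \frac{3}{2}$:
$$I = \frac{8}{25}.$$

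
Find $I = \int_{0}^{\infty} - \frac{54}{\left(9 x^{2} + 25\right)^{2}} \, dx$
$- \frac{9 \pi}{250}$

Recall the elementary integral
$$J(a) = \int_{0}^{\infty} - \frac{2}{3 \left(a^{2} + x^{2}\right)} \, dx = - \frac{\pi}{3 a}.$$

Differentiating under the integral sign with respect to $a$,
$$\frac{dJ}{da} = \int_{0}^{\infty} \frac{4 a}{3 \left(a^{2} + x^{2}\right)^{2}} \, dx = \frac{\pi}{3 a^{2}},$$
so $\int_{0}^{\infty} - \frac{2}{3 \left(a^{2} + x^{2}\right)^{2}} \, dx = - \frac{\pi}{6 a^{3}}$.

Setting $a = \frac{5}{3}$:
$$I = - \frac{9 \pi}{250}.$$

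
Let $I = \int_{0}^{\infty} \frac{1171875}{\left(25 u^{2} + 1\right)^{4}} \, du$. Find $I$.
$\frac{1171875 \pi}{32}$

Recall the elementary integral
$$J(a) = \int_{0}^{\infty} \frac{3}{a^{2} + u^{2}} \, du = \frac{3 \pi}{2 a}.$$

Differentiating under the integral sign with respect to $a$,
$$\frac{dJ}{da} = \int_{0}^{\infty} - \frac{6 a}{\left(a^{2} + u^{2}\right)^{2}} \, du = - \frac{3 \pi}{2 a^{2}},$$
so $\int_{0}^{\infty} \frac{3}{\left(a^{2} + u^{2}\right)^{2}} \, du = \frac{3 \pi}{4 a^{3}}$.

Repeating — each differentiation of $1/(u^2+a^2)^j$ produces $-2ja/(u^2+a^2)^{j+1}$ — and dividing through by $-2ja$ at each step yields, after $3$ differentiations in total,
$$\int_{0}^{\infty} \frac{3}{\left(a^{2} + u^{2}\right)^{4}} \, du = \frac{15 \pi}{32 a^{7}}.$$

Setting $a = \frac{1}{5}$:
$$I = \frac{1171875 \pi}{32}.$$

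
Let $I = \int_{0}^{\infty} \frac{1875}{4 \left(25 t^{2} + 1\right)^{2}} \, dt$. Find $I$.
$\frac{375 \pi}{16}$

Start from the standard arctangent integral
$$J(a) = \int_{0}^{\infty} \frac{3}{4 \left(a^{2} + t^{2}\right)} \, dt = \frac{3 \pi}{8 a}.$$

Differentiating under the integral sign with respect to $a$,
$$\frac{dJ}{da} = \int_{0}^{\infty} - \frac{3 a}{2 \left(a^{2} + t^{2}\right)^{2}} \, dt = - \frac{3 \pi}{8 a^{2}},$$
so $\int_{0}^{\infty} \frac{3}{4 \left(a^{2} + t^{2}\right)^{2}} \, dt = \frac{3 \pi}{16 a^{3}}$.

Setting $a = \frac{1}{5}$:
$$I = \frac{375 \pi}{16}.$$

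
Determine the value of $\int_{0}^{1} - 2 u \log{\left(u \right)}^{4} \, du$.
$- \frac{3}{2}$

Begin with the known integral
$$J(a) = \int_{0}^{1} - 2 u^{a} \, du = - \frac{2}{a + 1}.$$

Differentiating under the integral sign brings down a factor of $\ln u$:
$$\frac{dJ}{da} = \int_{0}^{1} - 2 u^{a} \log{\left(u \right)} \, du = \frac{2}{\left(a + 1\right)^{2}}.$$

Repeating $4$ times in total — each differentiation brings down another $\ln u$ — gives
$$\frac{d^{4}J}{da^{4}} = \int_{0}^{1} - 2 u^{a} \log{\left(u \right)}^{4} \, du = - \frac{48}{\left(a + 1\right)^{5}},$$
and the integrand here is exactly the target integrand, so $I = - \frac{48}{\left(a + 1\right)^{5}}$.

Setting $a = 1$:
$$I = - \frac{3}{2}.$$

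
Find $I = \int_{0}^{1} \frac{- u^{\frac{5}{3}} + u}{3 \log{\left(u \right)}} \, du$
$\log{\left(\frac{\sqrt[3]{6}}{2} \right)}$

Introduce a parameter $a$ in the exponent: let $I(a) = \int_{0}^{1} \frac{u - u^{a}}{3 \log{\left(u \right)}} \, du$.

Since $\dfrac{\partial}{\partial a}\,u^{a} = u^{a} \ln u$, the $\ln u$ in the denominator cancels and
$$\frac{dI}{da} = \int_{0}^{1} - \frac{1}{3} u^{a} \, du = - \frac{1}{3} \left[\frac{u^{a+1}}{a+1}\right]_0^1 = - \frac{1}{3 a + 3}.$$

Integrating with respect to $a$ gives $I(a) = - \frac{\log{\left(a + 1 \right)}}{3} + \frac{\log{\left(2 \right)}}{3} + C$.

At $a = 1$ the integrand is identically $0$, so $I(1) = 0$. The closed form gives $0$, hence $C = 0$.

Setting $a = \frac{5}{3}$:
$$I = \log{\left(\frac{\sqrt[3]{6}}{2} \right)}.$$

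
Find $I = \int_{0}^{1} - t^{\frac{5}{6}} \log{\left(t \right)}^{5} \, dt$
$\frac{5598720}{1771561}$

Begin with the known integral
$$J(a) = \int_{0}^{1} - t^{a} \, dt = - \frac{1}{a + 1}.$$

Differentiating under the integral sign brings down a factor of $\ln t$:
$$\frac{dJ}{da} = \int_{0}^{1} - t^{a} \log{\left(t \right)} \, dt = \frac{1}{\left(a + 1\right)^{2}}.$$

Repeating $5$ times in total — each differentiation brings down another $\ln t$ — gives
$$\frac{d^{5}J}{da^{5}} = \int_{0}^{1} - t^{a} \log{\left(t \right)}^{5} \, dt = \frac{120}{\left(a + 1\right)^{6}},$$
and the integrand here is exactly the target integrand, so $I = \frac{120}{\left(a + 1\right)^{6}}$.

Setting $a = \frac{5}{6}$:
$$I = \frac{5598720}{1771561}.$$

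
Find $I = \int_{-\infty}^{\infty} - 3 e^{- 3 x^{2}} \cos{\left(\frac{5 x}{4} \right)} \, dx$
$- \frac{\sqrt{3} \sqrt{\pi}}{e^{\frac{25}{192}}}$

Define $I(b) = \int_{-\infty}^{\infty} - 3 e^{- 3 x^{2}} \cos{\left(b x \right)} \, dx$.

Differentiating under the integral sign,
$$I'(b) = \int_{-\infty}^{\infty} 3 x e^{- 3 x^{2}} \sin{\left(b x \right)} \, dx.$$

Integrate $\int_{-\infty}^{\infty} x \sin(b x)\, e^{- 3 x^{2}}\, dx$ by parts with $u = \sin(b x)$ and $dv = x\, e^{- 3 x^{2}}\, dx$, giving $v = - \frac{e^{- 3 x^{2}}}{6}$. The boundary term vanishes and
$$\int_{-\infty}^{\infty} x \sin(b x)\, e^{- 3 x^{2}}\, dx = \frac{b}{6} \int_{-\infty}^{\infty} \cos(b x)\, e^{- 3 x^{2}}\, dx,$$
so $I'(b) = - \frac{b}{6}\, I(b)$.

This is a separable first-order ODE; solving with the initial condition $I(0) = \int_{-\infty}^{\infty} - 3 e^{- 3 x^{2}}\,dx = - \sqrt{3} \sqrt{\pi}$ gives
$$I(b) = - \sqrt{3} \sqrt{\pi} e^{- \frac{b^{2}}{12}}.$$

Setting $b = \frac{5}{4}$:
$$I = - \frac{\sqrt{3} \sqrt{\pi}}{e^{\frac{25}{192}}}.$$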